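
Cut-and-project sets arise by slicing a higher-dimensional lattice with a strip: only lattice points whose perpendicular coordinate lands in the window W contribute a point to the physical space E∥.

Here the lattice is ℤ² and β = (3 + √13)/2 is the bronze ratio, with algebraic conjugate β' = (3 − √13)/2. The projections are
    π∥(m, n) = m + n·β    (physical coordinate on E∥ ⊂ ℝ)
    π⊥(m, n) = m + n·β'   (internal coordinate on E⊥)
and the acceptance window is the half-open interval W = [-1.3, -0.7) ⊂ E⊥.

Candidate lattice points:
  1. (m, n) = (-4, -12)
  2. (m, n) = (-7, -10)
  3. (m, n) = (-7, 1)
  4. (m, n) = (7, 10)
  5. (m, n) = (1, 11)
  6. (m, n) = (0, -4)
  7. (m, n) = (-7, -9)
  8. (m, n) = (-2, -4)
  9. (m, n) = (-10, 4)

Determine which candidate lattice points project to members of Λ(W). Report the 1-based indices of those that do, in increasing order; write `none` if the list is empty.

8

Compute β' = (3−√13)/2 = -0.3028, so π⊥(m,n) = m -0.3028·n.
#1 (-4,-12): internal coord -4 + (-12)·β' = -0.3667; -0.3667 ∉ [-1.3, -0.7) → out
#2 (-7,-10): internal coord -7 + (-10)·β' = -3.9722; -3.9722 ∉ [-1.3, -0.7) → out
#3 (-7,1): internal coord -7 + (1)·β' = -7.3028; -7.3028 ∉ [-1.3, -0.7) → out
#4 (7,10): internal coord 7 + (10)·β' = +3.9722; +3.9722 ∉ [-1.3, -0.7) → out
#5 (1,11): internal coord 1 + (11)·β' = -2.3305; -2.3305 ∉ [-1.3, -0.7) → out
#6 (0,-4): internal coord 0 + (-4)·β' = +1.2111; +1.2111 ∉ [-1.3, -0.7) → out
#7 (-7,-9): internal coord -7 + (-9)·β' = -4.2750; -4.2750 ∉ [-1.3, -0.7) → out
#8 (-2,-4): internal coord -2 + (-4)·β' = -0.7889; -0.7889 ∈ [-1.3, -0.7) → IN Λ
#9 (-10,4): internal coord -10 + (4)·β' = -11.2111; -11.2111 ∉ [-1.3, -0.7) → out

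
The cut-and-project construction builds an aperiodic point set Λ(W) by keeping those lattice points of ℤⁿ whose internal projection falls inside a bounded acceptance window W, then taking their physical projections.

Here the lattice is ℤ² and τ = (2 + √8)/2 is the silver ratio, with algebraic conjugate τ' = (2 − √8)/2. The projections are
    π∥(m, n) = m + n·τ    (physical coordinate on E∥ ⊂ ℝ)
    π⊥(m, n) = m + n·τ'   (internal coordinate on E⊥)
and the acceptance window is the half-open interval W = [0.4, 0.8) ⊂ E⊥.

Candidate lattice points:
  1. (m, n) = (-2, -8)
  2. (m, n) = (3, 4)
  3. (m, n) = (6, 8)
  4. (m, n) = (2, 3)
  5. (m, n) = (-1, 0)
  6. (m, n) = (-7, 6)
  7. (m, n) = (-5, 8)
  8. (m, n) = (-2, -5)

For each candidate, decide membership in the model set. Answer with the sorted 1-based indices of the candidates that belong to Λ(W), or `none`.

4

τ' = (2−√8)/2 ≈ -0.41421.
candidate 1: (m,n)=(-2,-8) → π∥ = -2-8·τ ≈ -21.31371, π⊥ = -2-8·τ' ≈ 1.31371 ∉ [0.4, 0.8) ⇒ out
candidate 2: (m,n)=(3,4) → π∥ = 3+4·τ ≈ 12.65685, π⊥ = 3+4·τ' ≈ 1.34315 ∉ [0.4, 0.8) ⇒ out
candidate 3: (m,n)=(6,8) → π∥ = 6+8·τ ≈ 25.31371, π⊥ = 6+8·τ' ≈ 2.68629 ∉ [0.4, 0.8) ⇒ out
candidate 4: (m,n)=(2,3) → π∥ = 2+3·τ ≈ 9.24264, π⊥ = 2+3·τ' ≈ 0.75736 ∈ [0.4, 0.8) ⇒ IN Λ
candidate 5: (m,n)=(-1,0) → π∥ = -1+0·τ ≈ -1.00000, π⊥ = -1+0·τ' ≈ -1.00000 ∉ [0.4, 0.8) ⇒ out
candidate 6: (m,n)=(-7,6) → π∥ = -7+6·τ ≈ 7.48528, π⊥ = -7+6·τ' ≈ -9.48528 ∉ [0.4, 0.8) ⇒ out
candidate 7: (m,n)=(-5,8) → π∥ = -5+8·τ ≈ 14.31371, π⊥ = -5+8·τ' ≈ -8.31371 ∉ [0.4, 0.8) ⇒ out
candidate 8: (m,n)=(-2,-5) → π∥ = -2-5·τ ≈ -14.07107, π⊥ = -2-5·τ' ≈ 0.07107 ∉ [0.4, 0.8) ⇒ out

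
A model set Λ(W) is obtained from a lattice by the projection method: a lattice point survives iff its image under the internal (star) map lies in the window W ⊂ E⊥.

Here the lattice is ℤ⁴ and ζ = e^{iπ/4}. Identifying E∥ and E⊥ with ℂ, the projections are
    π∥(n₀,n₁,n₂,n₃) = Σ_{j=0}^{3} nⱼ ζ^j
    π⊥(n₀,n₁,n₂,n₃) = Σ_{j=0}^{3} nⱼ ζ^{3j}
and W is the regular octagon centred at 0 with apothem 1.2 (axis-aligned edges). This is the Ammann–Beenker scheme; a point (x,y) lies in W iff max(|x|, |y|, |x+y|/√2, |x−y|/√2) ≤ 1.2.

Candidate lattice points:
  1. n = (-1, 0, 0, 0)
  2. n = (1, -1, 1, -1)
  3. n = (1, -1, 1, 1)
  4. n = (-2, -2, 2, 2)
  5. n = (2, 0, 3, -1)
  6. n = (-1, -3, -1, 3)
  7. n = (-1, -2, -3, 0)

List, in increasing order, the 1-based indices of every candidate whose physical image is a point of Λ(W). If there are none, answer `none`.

Internal map: ζ^{3j} for j=0..3 gives (1,0), (−√2/2,√2/2), (0,−1), (√2/2,√2/2).
candidate 1: n = (-1, 0, 0, 0) → π⊥ ≈ (-1.000000, +0.000000); max(|x|,|y|,|x±y|/√2) = 1.000000 ≤ 1.2 ⇒ ∈ W
candidate 2: n = (1, -1, 1, -1) → π⊥ ≈ (+1.000000, -2.414214); max(|x|,|y|,|x±y|/√2) = 2.414214 > 1.2 ⇒ ∉ W
candidate 3: n = (1, -1, 1, 1) → π⊥ ≈ (+2.414214, -1.000000); max(|x|,|y|,|x±y|/√2) = 2.414214 > 1.2 ⇒ ∉ W
candidate 4: n = (-2, -2, 2, 2) → π⊥ ≈ (+0.828427, -2.000000); max(|x|,|y|,|x±y|/√2) = 2.000000 > 1.2 ⇒ ∉ W
candidate 5: n = (2, 0, 3, -1) → π⊥ ≈ (+1.292893, -3.707107); max(|x|,|y|,|x±y|/√2) = 3.707107 > 1.2 ⇒ ∉ W
candidate 6: n = (-1, -3, -1, 3) → π⊥ ≈ (+3.242641, +1.000000); max(|x|,|y|,|x±y|/√2) = 3.242641 > 1.2 ⇒ ∉ W
candidate 7: n = (-1, -2, -3, 0) → π⊥ ≈ (+0.414214, +1.585786); max(|x|,|y|,|x±y|/√2) = 1.585786 > 1.2 ⇒ ∉ W

1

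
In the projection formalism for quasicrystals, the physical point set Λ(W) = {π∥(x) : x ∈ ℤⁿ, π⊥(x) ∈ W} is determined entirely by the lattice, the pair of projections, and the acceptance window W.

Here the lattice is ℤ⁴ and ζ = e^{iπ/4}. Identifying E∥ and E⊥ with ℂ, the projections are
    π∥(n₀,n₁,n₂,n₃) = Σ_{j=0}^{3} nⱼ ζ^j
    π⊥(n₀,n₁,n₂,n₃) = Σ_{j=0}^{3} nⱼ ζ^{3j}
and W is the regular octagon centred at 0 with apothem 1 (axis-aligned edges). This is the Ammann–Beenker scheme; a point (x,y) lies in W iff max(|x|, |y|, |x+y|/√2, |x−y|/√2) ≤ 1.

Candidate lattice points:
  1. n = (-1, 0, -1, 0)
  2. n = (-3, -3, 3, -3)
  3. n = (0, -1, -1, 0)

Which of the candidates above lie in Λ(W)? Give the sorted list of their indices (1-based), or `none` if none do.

π⊥(n) = n₀ + n₁ζ³ + n₂ζ⁶ + n₃ζ⁹ where ζ = e^{iπ/4}.
candidate 1: n = (-1, 0, -1, 0) → π⊥ ≈ (-1.000000, +1.000000); max(|x|,|y|,|x±y|/√2) = 1.414214 > 1 ⇒ ∉ W
candidate 2: n = (-3, -3, 3, -3) → π⊥ ≈ (-3.000000, -7.242641); max(|x|,|y|,|x±y|/√2) = 7.242641 > 1 ⇒ ∉ W
candidate 3: n = (0, -1, -1, 0) → π⊥ ≈ (+0.707107, +0.292893); max(|x|,|y|,|x±y|/√2) = 0.707107 ≤ 1 ⇒ ∈ W

3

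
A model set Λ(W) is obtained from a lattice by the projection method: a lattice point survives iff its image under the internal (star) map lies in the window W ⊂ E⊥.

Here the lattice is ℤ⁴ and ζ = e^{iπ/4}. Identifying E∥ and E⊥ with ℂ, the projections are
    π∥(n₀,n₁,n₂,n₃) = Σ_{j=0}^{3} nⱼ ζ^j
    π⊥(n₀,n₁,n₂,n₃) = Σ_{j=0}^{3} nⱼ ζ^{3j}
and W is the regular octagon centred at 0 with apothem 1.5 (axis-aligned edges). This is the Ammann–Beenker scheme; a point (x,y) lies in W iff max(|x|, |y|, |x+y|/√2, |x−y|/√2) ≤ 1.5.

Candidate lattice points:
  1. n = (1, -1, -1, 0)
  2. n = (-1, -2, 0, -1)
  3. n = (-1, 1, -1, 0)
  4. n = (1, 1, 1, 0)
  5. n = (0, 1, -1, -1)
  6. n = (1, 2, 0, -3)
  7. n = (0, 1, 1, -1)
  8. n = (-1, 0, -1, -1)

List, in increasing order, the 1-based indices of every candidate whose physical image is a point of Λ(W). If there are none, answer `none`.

4

With ζ = e^{iπ/4} the internal vectors are ζ^0,ζ^3,ζ^6,ζ^9.
#1 (1, -1, -1, 0): internal (1.7071, 0.2929); octagon support 1.7071 vs apothem 1.5 → ∉ W
#2 (-1, -2, 0, -1): internal (-0.2929, -2.1213); octagon support 2.1213 vs apothem 1.5 → ∉ W
#3 (-1, 1, -1, 0): internal (-1.7071, 1.7071); octagon support 2.4142 vs apothem 1.5 → ∉ W
#4 (1, 1, 1, 0): internal (0.2929, -0.2929); octagon support 0.4142 vs apothem 1.5 → ∈ W
#5 (0, 1, -1, -1): internal (-1.4142, 1.0000); octagon support 1.7071 vs apothem 1.5 → ∉ W
#6 (1, 2, 0, -3): internal (-2.5355, -0.7071); octagon support 2.5355 vs apothem 1.5 → ∉ W
#7 (0, 1, 1, -1): internal (-1.4142, -1.0000); octagon support 1.7071 vs apothem 1.5 → ∉ W
#8 (-1, 0, -1, -1): internal (-1.7071, 0.2929); octagon support 1.7071 vs apothem 1.5 → ∉ W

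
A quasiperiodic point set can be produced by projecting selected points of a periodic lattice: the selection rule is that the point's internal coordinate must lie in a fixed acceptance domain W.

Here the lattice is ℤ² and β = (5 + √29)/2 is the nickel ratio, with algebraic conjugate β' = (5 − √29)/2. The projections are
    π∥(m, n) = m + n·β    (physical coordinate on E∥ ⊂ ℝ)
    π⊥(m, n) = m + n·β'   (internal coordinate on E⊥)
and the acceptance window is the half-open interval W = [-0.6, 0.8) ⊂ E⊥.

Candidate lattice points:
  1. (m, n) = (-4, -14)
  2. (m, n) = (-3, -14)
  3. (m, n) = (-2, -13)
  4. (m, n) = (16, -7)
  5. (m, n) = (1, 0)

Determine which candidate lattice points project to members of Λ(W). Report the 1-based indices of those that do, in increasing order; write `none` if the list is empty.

β' = (5−√29)/2 ≈ -0.1926.
[1] lift (-4,-14): star map gives -1.3038; window check -0.6 ≤ -1.3038 < 0.8 is false → out
[2] lift (-3,-14): star map gives -0.3038; window check -0.6 ≤ -0.3038 < 0.8 is true → IN Λ
[3] lift (-2,-13): star map gives 0.5036; window check -0.6 ≤ 0.5036 < 0.8 is true → IN Λ
[4] lift (16,-7): star map gives 17.3481; window check -0.6 ≤ 17.3481 < 0.8 is false → out
[5] lift (1,0): star map gives 1.0000; window check -0.6 ≤ 1.0000 < 0.8 is false → out

2, 3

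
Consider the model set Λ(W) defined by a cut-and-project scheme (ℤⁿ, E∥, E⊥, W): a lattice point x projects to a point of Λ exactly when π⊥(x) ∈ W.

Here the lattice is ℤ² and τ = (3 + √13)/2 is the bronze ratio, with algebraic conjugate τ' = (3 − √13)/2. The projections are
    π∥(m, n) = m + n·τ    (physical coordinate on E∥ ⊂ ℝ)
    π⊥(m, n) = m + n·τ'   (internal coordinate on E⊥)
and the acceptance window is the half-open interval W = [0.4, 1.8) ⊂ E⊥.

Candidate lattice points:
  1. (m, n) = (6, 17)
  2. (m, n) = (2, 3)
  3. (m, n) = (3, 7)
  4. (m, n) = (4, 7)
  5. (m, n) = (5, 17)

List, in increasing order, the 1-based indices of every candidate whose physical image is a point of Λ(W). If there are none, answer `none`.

Numerically τ ≈ 3.3028 and τ' = −1/τ ≈ -0.3028.
candidate 1: (m,n)=(6,17) → π∥ = 6+17·τ ≈ 62.1472, π⊥ = 6+17·τ' ≈ 0.8528 ∈ [0.4, 1.8) ⇒ IN Λ
candidate 2: (m,n)=(2,3) → π∥ = 2+3·τ ≈ 11.9083, π⊥ = 2+3·τ' ≈ 1.0917 ∈ [0.4, 1.8) ⇒ IN Λ
candidate 3: (m,n)=(3,7) → π∥ = 3+7·τ ≈ 26.1194, π⊥ = 3+7·τ' ≈ 0.8806 ∈ [0.4, 1.8) ⇒ IN Λ
candidate 4: (m,n)=(4,7) → π∥ = 4+7·τ ≈ 27.1194, π⊥ = 4+7·τ' ≈ 1.8806 ∉ [0.4, 1.8) ⇒ out
candidate 5: (m,n)=(5,17) → π∥ = 5+17·τ ≈ 61.1472, π⊥ = 5+17·τ' ≈ -0.1472 ∉ [0.4, 1.8) ⇒ out

1, 2, 3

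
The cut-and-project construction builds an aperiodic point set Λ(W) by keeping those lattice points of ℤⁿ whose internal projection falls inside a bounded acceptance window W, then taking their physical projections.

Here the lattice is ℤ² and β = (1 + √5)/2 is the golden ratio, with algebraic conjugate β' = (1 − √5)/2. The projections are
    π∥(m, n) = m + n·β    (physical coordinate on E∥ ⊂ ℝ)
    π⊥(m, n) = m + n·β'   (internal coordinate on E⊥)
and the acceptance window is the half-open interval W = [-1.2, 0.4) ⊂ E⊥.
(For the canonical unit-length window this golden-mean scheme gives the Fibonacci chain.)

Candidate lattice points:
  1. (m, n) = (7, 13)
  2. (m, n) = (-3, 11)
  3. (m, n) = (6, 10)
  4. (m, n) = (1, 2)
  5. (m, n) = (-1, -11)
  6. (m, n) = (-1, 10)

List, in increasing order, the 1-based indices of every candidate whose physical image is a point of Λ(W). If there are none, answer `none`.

1, 3, 4

Compute β' = (1−√5)/2 = -0.618034, so π⊥(m,n) = m -0.618034·n.
candidate 1: (m,n)=(7,13) → π∥ = 7+13·β ≈ 28.034442, π⊥ = 7+13·β' ≈ -1.034442 ∈ [-1.2, 0.4) ⇒ IN Λ
candidate 2: (m,n)=(-3,11) → π∥ = -3+11·β ≈ 14.798374, π⊥ = -3+11·β' ≈ -9.798374 ∉ [-1.2, 0.4) ⇒ out
candidate 3: (m,n)=(6,10) → π∥ = 6+10·β ≈ 22.180340, π⊥ = 6+10·β' ≈ -0.180340 ∈ [-1.2, 0.4) ⇒ IN Λ
candidate 4: (m,n)=(1,2) → π∥ = 1+2·β ≈ 4.236068, π⊥ = 1+2·β' ≈ -0.236068 ∈ [-1.2, 0.4) ⇒ IN Λ
candidate 5: (m,n)=(-1,-11) → π∥ = -1-11·β ≈ -18.798374, π⊥ = -1-11·β' ≈ 5.798374 ∉ [-1.2, 0.4) ⇒ out
candidate 6: (m,n)=(-1,10) → π∥ = -1+10·β ≈ 15.180340, π⊥ = -1+10·β' ≈ -7.180340 ∉ [-1.2, 0.4) ⇒ out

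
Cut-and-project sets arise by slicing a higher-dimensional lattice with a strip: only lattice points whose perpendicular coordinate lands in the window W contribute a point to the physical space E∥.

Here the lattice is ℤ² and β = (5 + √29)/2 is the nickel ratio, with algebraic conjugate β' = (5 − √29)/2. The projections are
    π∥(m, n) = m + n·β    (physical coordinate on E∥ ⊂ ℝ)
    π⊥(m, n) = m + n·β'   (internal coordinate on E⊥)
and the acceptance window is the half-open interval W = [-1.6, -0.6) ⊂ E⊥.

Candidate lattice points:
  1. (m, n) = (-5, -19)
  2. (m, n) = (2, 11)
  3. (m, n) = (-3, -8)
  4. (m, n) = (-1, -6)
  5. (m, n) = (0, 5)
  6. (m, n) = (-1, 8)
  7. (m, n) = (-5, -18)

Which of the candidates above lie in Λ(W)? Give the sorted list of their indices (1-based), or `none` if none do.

1, 3, 5, 7

Numerically β ≈ 5.192582 and β' = −1/β ≈ -0.192582.
candidate 1: (m,n)=(-5,-19) → π∥ = -5-19·β ≈ -103.659066, π⊥ = -5-19·β' ≈ -1.340934 ∈ [-1.6, -0.6) ⇒ IN Λ
candidate 2: (m,n)=(2,11) → π∥ = 2+11·β ≈ 59.118406, π⊥ = 2+11·β' ≈ -0.118406 ∉ [-1.6, -0.6) ⇒ out
candidate 3: (m,n)=(-3,-8) → π∥ = -3-8·β ≈ -44.540659, π⊥ = -3-8·β' ≈ -1.459341 ∈ [-1.6, -0.6) ⇒ IN Λ
candidate 4: (m,n)=(-1,-6) → π∥ = -1-6·β ≈ -32.155494, π⊥ = -1-6·β' ≈ 0.155494 ∉ [-1.6, -0.6) ⇒ out
candidate 5: (m,n)=(0,5) → π∥ = 0+5·β ≈ 25.962912, π⊥ = 0+5·β' ≈ -0.962912 ∈ [-1.6, -0.6) ⇒ IN Λ
candidate 6: (m,n)=(-1,8) → π∥ = -1+8·β ≈ 40.540659, π⊥ = -1+8·β' ≈ -2.540659 ∉ [-1.6, -0.6) ⇒ out
candidate 7: (m,n)=(-5,-18) → π∥ = -5-18·β ≈ -98.466483, π⊥ = -5-18·β' ≈ -1.533517 ∈ [-1.6, -0.6) ⇒ IN Λ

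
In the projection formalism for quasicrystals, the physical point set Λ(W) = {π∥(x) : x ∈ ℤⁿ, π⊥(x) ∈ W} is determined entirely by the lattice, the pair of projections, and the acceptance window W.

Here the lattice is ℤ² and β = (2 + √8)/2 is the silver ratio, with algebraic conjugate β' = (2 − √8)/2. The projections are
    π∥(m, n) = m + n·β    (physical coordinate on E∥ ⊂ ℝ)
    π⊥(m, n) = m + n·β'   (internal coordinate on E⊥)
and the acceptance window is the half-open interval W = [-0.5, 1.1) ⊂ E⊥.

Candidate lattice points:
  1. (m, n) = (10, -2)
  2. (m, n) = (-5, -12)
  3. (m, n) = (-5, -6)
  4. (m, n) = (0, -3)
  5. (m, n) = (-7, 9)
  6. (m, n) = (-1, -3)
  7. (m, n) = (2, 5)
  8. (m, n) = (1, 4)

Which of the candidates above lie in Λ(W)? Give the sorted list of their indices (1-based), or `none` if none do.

Compute β' = (2−√8)/2 = -0.41421, so π⊥(m,n) = m -0.41421·n.
[1] lift (10,-2): star map gives 10.82843; window check -0.5 ≤ 10.82843 < 1.1 is false → out
[2] lift (-5,-12): star map gives -0.02944; window check -0.5 ≤ -0.02944 < 1.1 is true → IN Λ
[3] lift (-5,-6): star map gives -2.51472; window check -0.5 ≤ -2.51472 < 1.1 is false → out
[4] lift (0,-3): star map gives 1.24264; window check -0.5 ≤ 1.24264 < 1.1 is false → out
[5] lift (-7,9): star map gives -10.72792; window check -0.5 ≤ -10.72792 < 1.1 is false → out
[6] lift (-1,-3): star map gives 0.24264; window check -0.5 ≤ 0.24264 < 1.1 is true → IN Λ
[7] lift (2,5): star map gives -0.07107; window check -0.5 ≤ -0.07107 < 1.1 is true → IN Λ
[8] lift (1,4): star map gives -0.65685; window check -0.5 ≤ -0.65685 < 1.1 is false → out

2, 6, 7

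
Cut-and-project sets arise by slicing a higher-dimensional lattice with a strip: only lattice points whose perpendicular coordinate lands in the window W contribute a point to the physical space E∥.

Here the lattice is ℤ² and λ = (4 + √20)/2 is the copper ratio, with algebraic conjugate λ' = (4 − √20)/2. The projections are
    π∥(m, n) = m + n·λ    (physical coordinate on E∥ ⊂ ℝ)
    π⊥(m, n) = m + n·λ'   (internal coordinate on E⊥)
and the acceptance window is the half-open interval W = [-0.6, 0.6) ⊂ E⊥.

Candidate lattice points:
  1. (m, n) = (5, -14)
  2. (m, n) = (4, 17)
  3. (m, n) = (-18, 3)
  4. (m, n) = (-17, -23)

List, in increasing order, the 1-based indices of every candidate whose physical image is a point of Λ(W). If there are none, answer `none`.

2

Numerically λ ≈ 4.23607 and λ' = −1/λ ≈ -0.23607.
candidate 1: (m,n)=(5,-14) → π∥ = 5-14·λ ≈ -54.30495, π⊥ = 5-14·λ' ≈ 8.30495 ∉ [-0.6, 0.6) ⇒ out
candidate 2: (m,n)=(4,17) → π∥ = 4+17·λ ≈ 76.01316, π⊥ = 4+17·λ' ≈ -0.01316 ∈ [-0.6, 0.6) ⇒ IN Λ
candidate 3: (m,n)=(-18,3) → π∥ = -18+3·λ ≈ -5.29180, π⊥ = -18+3·λ' ≈ -18.70820 ∉ [-0.6, 0.6) ⇒ out
candidate 4: (m,n)=(-17,-23) → π∥ = -17-23·λ ≈ -114.42956, π⊥ = -17-23·λ' ≈ -11.57044 ∉ [-0.6, 0.6) ⇒ out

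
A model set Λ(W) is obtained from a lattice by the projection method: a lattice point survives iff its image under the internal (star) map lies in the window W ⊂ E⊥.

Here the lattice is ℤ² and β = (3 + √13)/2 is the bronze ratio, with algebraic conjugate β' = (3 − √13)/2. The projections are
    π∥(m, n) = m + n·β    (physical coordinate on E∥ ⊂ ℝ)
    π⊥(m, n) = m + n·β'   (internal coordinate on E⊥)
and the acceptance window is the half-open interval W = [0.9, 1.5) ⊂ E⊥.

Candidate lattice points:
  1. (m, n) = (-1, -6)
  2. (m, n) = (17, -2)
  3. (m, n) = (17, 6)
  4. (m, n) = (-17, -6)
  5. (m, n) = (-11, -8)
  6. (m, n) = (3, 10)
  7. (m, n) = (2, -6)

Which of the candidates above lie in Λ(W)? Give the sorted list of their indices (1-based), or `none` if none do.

none

Numerically β ≈ 3.302776 and β' = −1/β ≈ -0.302776.
candidate 1: (m,n)=(-1,-6) → π∥ = -1-6·β ≈ -20.816654, π⊥ = -1-6·β' ≈ 0.816654 ∉ [0.9, 1.5) ⇒ out
candidate 2: (m,n)=(17,-2) → π∥ = 17-2·β ≈ 10.394449, π⊥ = 17-2·β' ≈ 17.605551 ∉ [0.9, 1.5) ⇒ out
candidate 3: (m,n)=(17,6) → π∥ = 17+6·β ≈ 36.816654, π⊥ = 17+6·β' ≈ 15.183346 ∉ [0.9, 1.5) ⇒ out
candidate 4: (m,n)=(-17,-6) → π∥ = -17-6·β ≈ -36.816654, π⊥ = -17-6·β' ≈ -15.183346 ∉ [0.9, 1.5) ⇒ out
candidate 5: (m,n)=(-11,-8) → π∥ = -11-8·β ≈ -37.422205, π⊥ = -11-8·β' ≈ -8.577795 ∉ [0.9, 1.5) ⇒ out
candidate 6: (m,n)=(3,10) → π∥ = 3+10·β ≈ 36.027756, π⊥ = 3+10·β' ≈ -0.027756 ∉ [0.9, 1.5) ⇒ out
candidate 7: (m,n)=(2,-6) → π∥ = 2-6·β ≈ -17.816654, π⊥ = 2-6·β' ≈ 3.816654 ∉ [0.9, 1.5) ⇒ out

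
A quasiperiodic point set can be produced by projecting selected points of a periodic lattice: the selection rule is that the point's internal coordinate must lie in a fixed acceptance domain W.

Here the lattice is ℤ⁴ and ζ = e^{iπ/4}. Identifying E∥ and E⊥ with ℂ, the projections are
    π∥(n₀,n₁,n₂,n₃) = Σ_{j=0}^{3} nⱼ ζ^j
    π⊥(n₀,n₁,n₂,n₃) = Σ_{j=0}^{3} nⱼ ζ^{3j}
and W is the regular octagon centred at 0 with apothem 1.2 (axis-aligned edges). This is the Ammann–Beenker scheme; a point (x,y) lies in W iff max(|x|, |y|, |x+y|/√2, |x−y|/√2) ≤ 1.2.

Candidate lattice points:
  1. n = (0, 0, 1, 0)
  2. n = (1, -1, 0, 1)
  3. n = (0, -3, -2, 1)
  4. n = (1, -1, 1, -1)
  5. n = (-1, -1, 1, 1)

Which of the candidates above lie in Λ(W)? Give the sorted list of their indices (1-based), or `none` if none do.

With ζ = e^{iπ/4} the internal vectors are ζ^0,ζ^3,ζ^6,ζ^9.
#1 (0, 0, 1, 0): internal (0.000000, -1.000000); octagon support 1.000000 vs apothem 1.2 → ∈ W
#2 (1, -1, 0, 1): internal (2.414214, 0.000000); octagon support 2.414214 vs apothem 1.2 → ∉ W
#3 (0, -3, -2, 1): internal (2.828427, 0.585786); octagon support 2.828427 vs apothem 1.2 → ∉ W
#4 (1, -1, 1, -1): internal (1.000000, -2.414214); octagon support 2.414214 vs apothem 1.2 → ∉ W
#5 (-1, -1, 1, 1): internal (0.414214, -1.000000); octagon support 1.000000 vs apothem 1.2 → ∈ W

1, 5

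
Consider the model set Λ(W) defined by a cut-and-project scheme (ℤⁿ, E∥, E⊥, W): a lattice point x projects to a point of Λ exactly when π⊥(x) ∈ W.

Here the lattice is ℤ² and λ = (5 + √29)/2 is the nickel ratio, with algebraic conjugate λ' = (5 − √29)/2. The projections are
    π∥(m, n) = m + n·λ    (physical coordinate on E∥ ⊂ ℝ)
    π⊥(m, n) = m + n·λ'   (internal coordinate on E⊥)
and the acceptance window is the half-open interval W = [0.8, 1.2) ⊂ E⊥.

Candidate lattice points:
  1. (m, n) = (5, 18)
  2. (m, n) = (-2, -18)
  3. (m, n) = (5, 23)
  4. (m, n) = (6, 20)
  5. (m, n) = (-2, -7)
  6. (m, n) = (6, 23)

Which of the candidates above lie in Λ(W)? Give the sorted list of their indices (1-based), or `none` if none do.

λ' = (5−√29)/2 ≈ -0.192582.
candidate 1: (m,n)=(5,18) → π∥ = 5+18·λ ≈ 98.466483, π⊥ = 5+18·λ' ≈ 1.533517 ∉ [0.8, 1.2) ⇒ out
candidate 2: (m,n)=(-2,-18) → π∥ = -2-18·λ ≈ -95.466483, π⊥ = -2-18·λ' ≈ 1.466483 ∉ [0.8, 1.2) ⇒ out
candidate 3: (m,n)=(5,23) → π∥ = 5+23·λ ≈ 124.429395, π⊥ = 5+23·λ' ≈ 0.570605 ∉ [0.8, 1.2) ⇒ out
candidate 4: (m,n)=(6,20) → π∥ = 6+20·λ ≈ 109.851648, π⊥ = 6+20·λ' ≈ 2.148352 ∉ [0.8, 1.2) ⇒ out
candidate 5: (m,n)=(-2,-7) → π∥ = -2-7·λ ≈ -38.348077, π⊥ = -2-7·λ' ≈ -0.651923 ∉ [0.8, 1.2) ⇒ out
candidate 6: (m,n)=(6,23) → π∥ = 6+23·λ ≈ 125.429395, π⊥ = 6+23·λ' ≈ 1.570605 ∉ [0.8, 1.2) ⇒ out

none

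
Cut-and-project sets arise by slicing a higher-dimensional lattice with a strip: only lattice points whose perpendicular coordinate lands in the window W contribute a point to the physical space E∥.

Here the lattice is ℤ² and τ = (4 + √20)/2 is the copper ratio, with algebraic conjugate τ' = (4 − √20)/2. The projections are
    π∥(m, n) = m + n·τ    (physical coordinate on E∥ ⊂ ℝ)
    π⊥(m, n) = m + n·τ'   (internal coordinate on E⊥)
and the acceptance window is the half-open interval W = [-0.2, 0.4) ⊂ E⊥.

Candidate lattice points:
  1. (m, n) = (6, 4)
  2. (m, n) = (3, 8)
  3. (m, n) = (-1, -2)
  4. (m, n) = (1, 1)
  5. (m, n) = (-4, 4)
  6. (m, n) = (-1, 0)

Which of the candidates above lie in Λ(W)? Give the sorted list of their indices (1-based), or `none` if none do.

none

Compute τ' = (4−√20)/2 = -0.2361, so π⊥(m,n) = m -0.2361·n.
[1] lift (6,4): star map gives 5.0557; window check -0.2 ≤ 5.0557 < 0.4 is false → out
[2] lift (3,8): star map gives 1.1115; window check -0.2 ≤ 1.1115 < 0.4 is false → out
[3] lift (-1,-2): star map gives -0.5279; window check -0.2 ≤ -0.5279 < 0.4 is false → out
[4] lift (1,1): star map gives 0.7639; window check -0.2 ≤ 0.7639 < 0.4 is false → out
[5] lift (-4,4): star map gives -4.9443; window check -0.2 ≤ -4.9443 < 0.4 is false → out
[6] lift (-1,0): star map gives -1.0000; window check -0.2 ≤ -1.0000 < 0.4 is false → out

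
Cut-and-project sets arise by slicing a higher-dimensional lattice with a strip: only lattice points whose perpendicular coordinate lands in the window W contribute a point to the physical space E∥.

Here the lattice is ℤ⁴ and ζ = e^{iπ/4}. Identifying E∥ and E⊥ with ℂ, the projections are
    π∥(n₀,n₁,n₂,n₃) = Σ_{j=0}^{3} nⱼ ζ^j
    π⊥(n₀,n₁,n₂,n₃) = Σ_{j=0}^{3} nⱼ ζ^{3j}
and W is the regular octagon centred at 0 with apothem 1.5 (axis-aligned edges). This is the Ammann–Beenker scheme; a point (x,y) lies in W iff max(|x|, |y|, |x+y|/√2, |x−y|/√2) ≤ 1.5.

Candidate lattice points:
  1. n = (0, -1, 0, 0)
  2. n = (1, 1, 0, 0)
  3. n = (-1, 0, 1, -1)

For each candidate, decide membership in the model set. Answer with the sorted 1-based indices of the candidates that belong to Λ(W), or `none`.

1, 2

With ζ = e^{iπ/4} the internal vectors are ζ^0,ζ^3,ζ^6,ζ^9.
candidate 1: n = (0, -1, 0, 0) → π⊥ ≈ (+0.7071, -0.7071); max(|x|,|y|,|x±y|/√2) = 1.0000 ≤ 1.5 ⇒ ∈ W
candidate 2: n = (1, 1, 0, 0) → π⊥ ≈ (+0.2929, +0.7071); max(|x|,|y|,|x±y|/√2) = 0.7071 ≤ 1.5 ⇒ ∈ W
candidate 3: n = (-1, 0, 1, -1) → π⊥ ≈ (-1.7071, -1.7071); max(|x|,|y|,|x±y|/√2) = 2.4142 > 1.5 ⇒ ∉ W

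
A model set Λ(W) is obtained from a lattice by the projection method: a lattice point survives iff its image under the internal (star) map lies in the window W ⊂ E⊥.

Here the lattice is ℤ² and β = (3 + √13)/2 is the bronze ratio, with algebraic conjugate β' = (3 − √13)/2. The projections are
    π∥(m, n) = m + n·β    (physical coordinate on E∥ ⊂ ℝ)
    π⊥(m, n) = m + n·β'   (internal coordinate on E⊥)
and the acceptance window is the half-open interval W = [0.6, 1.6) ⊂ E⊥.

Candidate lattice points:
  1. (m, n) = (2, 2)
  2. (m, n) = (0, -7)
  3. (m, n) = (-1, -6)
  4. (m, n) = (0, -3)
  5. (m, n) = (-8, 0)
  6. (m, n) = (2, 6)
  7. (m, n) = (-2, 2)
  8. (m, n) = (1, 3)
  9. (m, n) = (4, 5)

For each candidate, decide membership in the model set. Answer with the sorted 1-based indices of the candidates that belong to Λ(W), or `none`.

Compute β' = (3−√13)/2 = -0.302776, so π⊥(m,n) = m -0.302776·n.
[1] lift (2,2): star map gives 1.394449; window check 0.6 ≤ 1.394449 < 1.6 is true → IN Λ
[2] lift (0,-7): star map gives 2.119429; window check 0.6 ≤ 2.119429 < 1.6 is false → out
[3] lift (-1,-6): star map gives 0.816654; window check 0.6 ≤ 0.816654 < 1.6 is true → IN Λ
[4] lift (0,-3): star map gives 0.908327; window check 0.6 ≤ 0.908327 < 1.6 is true → IN Λ
[5] lift (-8,0): star map gives -8.000000; window check 0.6 ≤ -8.000000 < 1.6 is false → out
[6] lift (2,6): star map gives 0.183346; window check 0.6 ≤ 0.183346 < 1.6 is false → out
[7] lift (-2,2): star map gives -2.605551; window check 0.6 ≤ -2.605551 < 1.6 is false → out
[8] lift (1,3): star map gives 0.091673; window check 0.6 ≤ 0.091673 < 1.6 is false → out
[9] lift (4,5): star map gives 2.486122; window check 0.6 ≤ 2.486122 < 1.6 is false → out

1, 3, 4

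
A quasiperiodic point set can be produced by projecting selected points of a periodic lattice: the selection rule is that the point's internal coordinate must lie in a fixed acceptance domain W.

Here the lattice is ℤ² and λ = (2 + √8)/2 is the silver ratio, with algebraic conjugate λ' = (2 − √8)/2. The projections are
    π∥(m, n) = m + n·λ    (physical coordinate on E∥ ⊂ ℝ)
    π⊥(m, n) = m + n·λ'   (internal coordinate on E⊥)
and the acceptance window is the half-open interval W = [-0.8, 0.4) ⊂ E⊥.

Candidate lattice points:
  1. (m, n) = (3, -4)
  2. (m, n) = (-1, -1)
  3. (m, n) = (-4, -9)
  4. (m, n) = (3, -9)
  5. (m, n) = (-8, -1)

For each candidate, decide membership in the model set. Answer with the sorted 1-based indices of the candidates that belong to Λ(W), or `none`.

Numerically λ ≈ 2.41421 and λ' = −1/λ ≈ -0.41421.
#1 (3,-4): internal coord 3 + (-4)·λ' = +4.65685; +4.65685 ∉ [-0.8, 0.4) → out
#2 (-1,-1): internal coord -1 + (-1)·λ' = -0.58579; -0.58579 ∈ [-0.8, 0.4) → IN Λ
#3 (-4,-9): internal coord -4 + (-9)·λ' = -0.27208; -0.27208 ∈ [-0.8, 0.4) → IN Λ
#4 (3,-9): internal coord 3 + (-9)·λ' = +6.72792; +6.72792 ∉ [-0.8, 0.4) → out
#5 (-8,-1): internal coord -8 + (-1)·λ' = -7.58579; -7.58579 ∉ [-0.8, 0.4) → out

2, 3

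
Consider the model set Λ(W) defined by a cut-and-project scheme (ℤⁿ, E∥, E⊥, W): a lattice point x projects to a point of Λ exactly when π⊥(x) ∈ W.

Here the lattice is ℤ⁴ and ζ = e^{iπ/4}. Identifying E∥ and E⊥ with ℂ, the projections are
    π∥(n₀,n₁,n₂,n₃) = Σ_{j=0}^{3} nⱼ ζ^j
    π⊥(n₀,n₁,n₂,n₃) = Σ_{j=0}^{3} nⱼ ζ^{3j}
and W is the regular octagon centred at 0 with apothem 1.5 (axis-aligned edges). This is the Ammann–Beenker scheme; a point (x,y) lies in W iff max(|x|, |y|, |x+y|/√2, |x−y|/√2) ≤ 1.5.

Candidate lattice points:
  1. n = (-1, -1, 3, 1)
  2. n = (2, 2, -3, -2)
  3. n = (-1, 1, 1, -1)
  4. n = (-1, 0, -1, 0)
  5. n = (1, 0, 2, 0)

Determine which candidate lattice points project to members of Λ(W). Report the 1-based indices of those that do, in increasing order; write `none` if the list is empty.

4

Internal map: ζ^{3j} for j=0..3 gives (1,0), (−√2/2,√2/2), (0,−1), (√2/2,√2/2).
candidate 1: n = (-1, -1, 3, 1) → π⊥ ≈ (+0.41421, -3.00000); max(|x|,|y|,|x±y|/√2) = 3.00000 > 1.5 ⇒ ∉ W
candidate 2: n = (2, 2, -3, -2) → π⊥ ≈ (-0.82843, +3.00000); max(|x|,|y|,|x±y|/√2) = 3.00000 > 1.5 ⇒ ∉ W
candidate 3: n = (-1, 1, 1, -1) → π⊥ ≈ (-2.41421, -1.00000); max(|x|,|y|,|x±y|/√2) = 2.41421 > 1.5 ⇒ ∉ W
candidate 4: n = (-1, 0, -1, 0) → π⊥ ≈ (-1.00000, +1.00000); max(|x|,|y|,|x±y|/√2) = 1.41421 ≤ 1.5 ⇒ ∈ W
candidate 5: n = (1, 0, 2, 0) → π⊥ ≈ (+1.00000, -2.00000); max(|x|,|y|,|x±y|/√2) = 2.12132 > 1.5 ⇒ ∉ W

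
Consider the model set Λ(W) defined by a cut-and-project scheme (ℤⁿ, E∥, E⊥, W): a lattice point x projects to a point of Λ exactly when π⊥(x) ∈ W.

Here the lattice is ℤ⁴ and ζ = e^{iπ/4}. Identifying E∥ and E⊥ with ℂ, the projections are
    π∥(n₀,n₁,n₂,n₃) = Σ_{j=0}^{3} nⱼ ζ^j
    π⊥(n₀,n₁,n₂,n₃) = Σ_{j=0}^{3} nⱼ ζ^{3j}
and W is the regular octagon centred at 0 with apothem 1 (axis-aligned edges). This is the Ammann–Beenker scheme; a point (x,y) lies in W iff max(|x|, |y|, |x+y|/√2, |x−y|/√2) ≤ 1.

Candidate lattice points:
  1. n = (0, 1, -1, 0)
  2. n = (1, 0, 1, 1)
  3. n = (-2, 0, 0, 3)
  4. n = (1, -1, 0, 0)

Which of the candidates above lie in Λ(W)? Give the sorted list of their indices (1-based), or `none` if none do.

Internal map: ζ^{3j} for j=0..3 gives (1,0), (−√2/2,√2/2), (0,−1), (√2/2,√2/2).
#1 (0, 1, -1, 0): internal (-0.70711, 1.70711); octagon support 1.70711 vs apothem 1 → ∉ W
#2 (1, 0, 1, 1): internal (1.70711, -0.29289); octagon support 1.70711 vs apothem 1 → ∉ W
#3 (-2, 0, 0, 3): internal (0.12132, 2.12132); octagon support 2.12132 vs apothem 1 → ∉ W
#4 (1, -1, 0, 0): internal (1.70711, -0.70711); octagon support 1.70711 vs apothem 1 → ∉ W

none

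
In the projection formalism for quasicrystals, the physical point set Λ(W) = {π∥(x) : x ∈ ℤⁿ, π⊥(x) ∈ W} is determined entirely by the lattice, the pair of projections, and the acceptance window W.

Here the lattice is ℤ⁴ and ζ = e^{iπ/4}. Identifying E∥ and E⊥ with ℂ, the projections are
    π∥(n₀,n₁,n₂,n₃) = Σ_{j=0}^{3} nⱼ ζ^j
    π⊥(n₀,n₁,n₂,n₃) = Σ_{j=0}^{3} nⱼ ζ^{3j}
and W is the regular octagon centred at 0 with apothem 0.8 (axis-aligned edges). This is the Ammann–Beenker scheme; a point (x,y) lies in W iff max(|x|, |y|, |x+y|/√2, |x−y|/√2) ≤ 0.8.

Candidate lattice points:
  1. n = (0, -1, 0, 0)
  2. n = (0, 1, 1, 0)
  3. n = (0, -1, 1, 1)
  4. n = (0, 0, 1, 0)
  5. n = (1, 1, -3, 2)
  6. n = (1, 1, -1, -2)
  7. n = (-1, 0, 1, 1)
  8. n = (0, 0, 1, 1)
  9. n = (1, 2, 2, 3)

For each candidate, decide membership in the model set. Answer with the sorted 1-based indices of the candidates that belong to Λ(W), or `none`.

π⊥(n) = n₀ + n₁ζ³ + n₂ζ⁶ + n₃ζ⁹ where ζ = e^{iπ/4}.
#1 (0, -1, 0, 0): internal (0.7071, -0.7071); octagon support 1.0000 vs apothem 0.8 → ∉ W
#2 (0, 1, 1, 0): internal (-0.7071, -0.2929); octagon support 0.7071 vs apothem 0.8 → ∈ W
#3 (0, -1, 1, 1): internal (1.4142, -1.0000); octagon support 1.7071 vs apothem 0.8 → ∉ W
#4 (0, 0, 1, 0): internal (0.0000, -1.0000); octagon support 1.0000 vs apothem 0.8 → ∉ W
#5 (1, 1, -3, 2): internal (1.7071, 5.1213); octagon support 5.1213 vs apothem 0.8 → ∉ W
#6 (1, 1, -1, -2): internal (-1.1213, 0.2929); octagon support 1.1213 vs apothem 0.8 → ∉ W
#7 (-1, 0, 1, 1): internal (-0.2929, -0.2929); octagon support 0.4142 vs apothem 0.8 → ∈ W
#8 (0, 0, 1, 1): internal (0.7071, -0.2929); octagon support 0.7071 vs apothem 0.8 → ∈ W
#9 (1, 2, 2, 3): internal (1.7071, 1.5355); octagon support 2.2929 vs apothem 0.8 → ∉ W

2, 7, 8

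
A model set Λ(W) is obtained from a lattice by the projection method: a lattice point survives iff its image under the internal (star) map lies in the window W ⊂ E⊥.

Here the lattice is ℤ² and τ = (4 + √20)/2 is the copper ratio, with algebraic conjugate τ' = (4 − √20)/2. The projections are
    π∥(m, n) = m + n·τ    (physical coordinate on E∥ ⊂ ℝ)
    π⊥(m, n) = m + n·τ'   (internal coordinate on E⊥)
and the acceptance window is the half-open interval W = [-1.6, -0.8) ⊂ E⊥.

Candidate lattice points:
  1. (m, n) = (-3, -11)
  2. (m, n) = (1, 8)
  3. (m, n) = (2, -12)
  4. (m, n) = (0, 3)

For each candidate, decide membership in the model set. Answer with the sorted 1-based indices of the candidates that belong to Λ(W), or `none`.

2

Numerically τ ≈ 4.23607 and τ' = −1/τ ≈ -0.23607.
[1] lift (-3,-11): star map gives -0.40325; window check -1.6 ≤ -0.40325 < -0.8 is false → out
[2] lift (1,8): star map gives -0.88854; window check -1.6 ≤ -0.88854 < -0.8 is true → IN Λ
[3] lift (2,-12): star map gives 4.83282; window check -1.6 ≤ 4.83282 < -0.8 is false → out
[4] lift (0,3): star map gives -0.70820; window check -1.6 ≤ -0.70820 < -0.8 is false → out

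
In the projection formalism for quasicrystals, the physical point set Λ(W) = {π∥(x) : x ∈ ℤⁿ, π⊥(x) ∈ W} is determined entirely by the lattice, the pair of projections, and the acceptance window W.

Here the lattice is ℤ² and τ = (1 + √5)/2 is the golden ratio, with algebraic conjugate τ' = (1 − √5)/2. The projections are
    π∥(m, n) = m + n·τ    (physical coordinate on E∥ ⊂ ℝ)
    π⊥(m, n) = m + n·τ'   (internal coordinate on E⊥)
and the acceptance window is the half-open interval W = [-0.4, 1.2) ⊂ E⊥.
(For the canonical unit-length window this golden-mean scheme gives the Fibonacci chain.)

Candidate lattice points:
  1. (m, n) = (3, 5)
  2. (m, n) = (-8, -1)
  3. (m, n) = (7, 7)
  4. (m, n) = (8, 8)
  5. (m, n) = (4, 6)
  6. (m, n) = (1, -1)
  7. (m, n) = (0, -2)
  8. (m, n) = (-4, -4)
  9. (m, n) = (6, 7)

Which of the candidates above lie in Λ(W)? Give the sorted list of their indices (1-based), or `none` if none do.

Compute τ' = (1−√5)/2 = -0.6180, so π⊥(m,n) = m -0.6180·n.
candidate 1: (m,n)=(3,5) → π∥ = 3+5·τ ≈ 11.0902, π⊥ = 3+5·τ' ≈ -0.0902 ∈ [-0.4, 1.2) ⇒ IN Λ
candidate 2: (m,n)=(-8,-1) → π∥ = -8-1·τ ≈ -9.6180, π⊥ = -8-1·τ' ≈ -7.3820 ∉ [-0.4, 1.2) ⇒ out
candidate 3: (m,n)=(7,7) → π∥ = 7+7·τ ≈ 18.3262, π⊥ = 7+7·τ' ≈ 2.6738 ∉ [-0.4, 1.2) ⇒ out
candidate 4: (m,n)=(8,8) → π∥ = 8+8·τ ≈ 20.9443, π⊥ = 8+8·τ' ≈ 3.0557 ∉ [-0.4, 1.2) ⇒ out
candidate 5: (m,n)=(4,6) → π∥ = 4+6·τ ≈ 13.7082, π⊥ = 4+6·τ' ≈ 0.2918 ∈ [-0.4, 1.2) ⇒ IN Λ
candidate 6: (m,n)=(1,-1) → π∥ = 1-1·τ ≈ -0.6180, π⊥ = 1-1·τ' ≈ 1.6180 ∉ [-0.4, 1.2) ⇒ out
candidate 7: (m,n)=(0,-2) → π∥ = 0-2·τ ≈ -3.2361, π⊥ = 0-2·τ' ≈ 1.2361 ∉ [-0.4, 1.2) ⇒ out
candidate 8: (m,n)=(-4,-4) → π∥ = -4-4·τ ≈ -10.4721, π⊥ = -4-4·τ' ≈ -1.5279 ∉ [-0.4, 1.2) ⇒ out
candidate 9: (m,n)=(6,7) → π∥ = 6+7·τ ≈ 17.3262, π⊥ = 6+7·τ' ≈ 1.6738 ∉ [-0.4, 1.2) ⇒ out

1, 5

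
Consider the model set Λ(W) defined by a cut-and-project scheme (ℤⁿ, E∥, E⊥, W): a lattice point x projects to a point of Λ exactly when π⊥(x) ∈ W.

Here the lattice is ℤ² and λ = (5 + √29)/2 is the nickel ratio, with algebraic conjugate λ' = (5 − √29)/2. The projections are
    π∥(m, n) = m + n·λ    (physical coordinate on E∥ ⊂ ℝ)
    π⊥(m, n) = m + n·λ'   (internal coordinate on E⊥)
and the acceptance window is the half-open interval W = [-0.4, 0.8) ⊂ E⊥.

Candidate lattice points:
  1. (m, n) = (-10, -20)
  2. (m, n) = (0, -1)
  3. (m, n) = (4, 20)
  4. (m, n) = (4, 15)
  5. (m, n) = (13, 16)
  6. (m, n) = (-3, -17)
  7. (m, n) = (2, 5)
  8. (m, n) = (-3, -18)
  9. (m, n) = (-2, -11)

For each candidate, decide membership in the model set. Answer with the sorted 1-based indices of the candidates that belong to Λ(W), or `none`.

2, 3, 6, 8, 9

Numerically λ ≈ 5.192582 and λ' = −1/λ ≈ -0.192582.
#1 (-10,-20): internal coord -10 + (-20)·λ' = -6.148352; -6.148352 ∉ [-0.4, 0.8) → out
#2 (0,-1): internal coord 0 + (-1)·λ' = +0.192582; +0.192582 ∈ [-0.4, 0.8) → IN Λ
#3 (4,20): internal coord 4 + (20)·λ' = +0.148352; +0.148352 ∈ [-0.4, 0.8) → IN Λ
#4 (4,15): internal coord 4 + (15)·λ' = +1.111264; +1.111264 ∉ [-0.4, 0.8) → out
#5 (13,16): internal coord 13 + (16)·λ' = +9.918682; +9.918682 ∉ [-0.4, 0.8) → out
#6 (-3,-17): internal coord -3 + (-17)·λ' = +0.273901; +0.273901 ∈ [-0.4, 0.8) → IN Λ
#7 (2,5): internal coord 2 + (5)·λ' = +1.037088; +1.037088 ∉ [-0.4, 0.8) → out
#8 (-3,-18): internal coord -3 + (-18)·λ' = +0.466483; +0.466483 ∈ [-0.4, 0.8) → IN Λ
#9 (-2,-11): internal coord -2 + (-11)·λ' = +0.118406; +0.118406 ∈ [-0.4, 0.8) → IN Λ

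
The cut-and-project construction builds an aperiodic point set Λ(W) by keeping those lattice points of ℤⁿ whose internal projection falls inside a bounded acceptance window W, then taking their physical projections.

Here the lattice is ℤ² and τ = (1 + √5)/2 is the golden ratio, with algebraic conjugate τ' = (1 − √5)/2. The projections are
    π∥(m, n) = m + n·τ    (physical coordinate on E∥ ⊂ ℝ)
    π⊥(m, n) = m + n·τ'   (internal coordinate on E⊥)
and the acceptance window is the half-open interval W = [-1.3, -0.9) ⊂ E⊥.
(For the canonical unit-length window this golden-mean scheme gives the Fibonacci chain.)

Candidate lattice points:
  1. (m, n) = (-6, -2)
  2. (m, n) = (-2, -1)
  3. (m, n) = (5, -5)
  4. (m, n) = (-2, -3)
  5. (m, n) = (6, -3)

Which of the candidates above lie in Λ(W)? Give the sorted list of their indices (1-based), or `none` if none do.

τ' = (1−√5)/2 ≈ -0.618034.
candidate 1: (m,n)=(-6,-2) → π∥ = -6-2·τ ≈ -9.236068, π⊥ = -6-2·τ' ≈ -4.763932 ∉ [-1.3, -0.9) ⇒ out
candidate 2: (m,n)=(-2,-1) → π∥ = -2-1·τ ≈ -3.618034, π⊥ = -2-1·τ' ≈ -1.381966 ∉ [-1.3, -0.9) ⇒ out
candidate 3: (m,n)=(5,-5) → π∥ = 5-5·τ ≈ -3.090170, π⊥ = 5-5·τ' ≈ 8.090170 ∉ [-1.3, -0.9) ⇒ out
candidate 4: (m,n)=(-2,-3) → π∥ = -2-3·τ ≈ -6.854102, π⊥ = -2-3·τ' ≈ -0.145898 ∉ [-1.3, -0.9) ⇒ out
candidate 5: (m,n)=(6,-3) → π∥ = 6-3·τ ≈ 1.145898, π⊥ = 6-3·τ' ≈ 7.854102 ∉ [-1.3, -0.9) ⇒ out

none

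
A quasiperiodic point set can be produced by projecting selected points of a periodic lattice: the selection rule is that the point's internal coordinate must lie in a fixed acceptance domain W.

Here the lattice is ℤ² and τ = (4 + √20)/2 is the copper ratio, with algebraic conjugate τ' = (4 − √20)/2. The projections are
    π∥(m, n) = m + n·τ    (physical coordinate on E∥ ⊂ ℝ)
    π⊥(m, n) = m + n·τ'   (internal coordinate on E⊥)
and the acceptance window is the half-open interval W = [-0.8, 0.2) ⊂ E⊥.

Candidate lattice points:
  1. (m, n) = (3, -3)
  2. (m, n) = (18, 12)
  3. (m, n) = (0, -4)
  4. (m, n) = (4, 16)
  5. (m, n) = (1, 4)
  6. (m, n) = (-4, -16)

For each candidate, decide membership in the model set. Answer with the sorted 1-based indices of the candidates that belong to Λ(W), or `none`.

Numerically τ ≈ 4.236068 and τ' = −1/τ ≈ -0.236068.
#1 (3,-3): internal coord 3 + (-3)·τ' = +3.708204; +3.708204 ∉ [-0.8, 0.2) → out
#2 (18,12): internal coord 18 + (12)·τ' = +15.167184; +15.167184 ∉ [-0.8, 0.2) → out
#3 (0,-4): internal coord 0 + (-4)·τ' = +0.944272; +0.944272 ∉ [-0.8, 0.2) → out
#4 (4,16): internal coord 4 + (16)·τ' = +0.222912; +0.222912 ∉ [-0.8, 0.2) → out
#5 (1,4): internal coord 1 + (4)·τ' = +0.055728; +0.055728 ∈ [-0.8, 0.2) → IN Λ
#6 (-4,-16): internal coord -4 + (-16)·τ' = -0.222912; -0.222912 ∈ [-0.8, 0.2) → IN Λ

5, 6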